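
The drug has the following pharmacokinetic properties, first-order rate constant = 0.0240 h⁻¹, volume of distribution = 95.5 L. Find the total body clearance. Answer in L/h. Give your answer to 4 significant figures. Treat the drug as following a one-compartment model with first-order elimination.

2.292 L/h

CL = k × Vd = 0.0240 × 95.5 = 2.292 L/h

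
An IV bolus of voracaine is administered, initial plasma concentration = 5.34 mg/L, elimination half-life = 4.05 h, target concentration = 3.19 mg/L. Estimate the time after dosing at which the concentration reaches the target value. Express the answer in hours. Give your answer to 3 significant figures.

3.01 h

k = ln2 / t½ = 0.693147 / 4.05 = 0.1711 h⁻¹
t = ln(C₀ / C) / k = ln(5.340 / 3.19) / 0.1711
  = ln(1.674) / 0.1711 = 0.5152 / 0.1711 = 3.011 h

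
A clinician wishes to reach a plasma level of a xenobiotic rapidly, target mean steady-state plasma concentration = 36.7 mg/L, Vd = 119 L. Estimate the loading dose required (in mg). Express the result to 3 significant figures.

LD = Css × Vd = 36.7 × 119 = 4367 mg

4370 mg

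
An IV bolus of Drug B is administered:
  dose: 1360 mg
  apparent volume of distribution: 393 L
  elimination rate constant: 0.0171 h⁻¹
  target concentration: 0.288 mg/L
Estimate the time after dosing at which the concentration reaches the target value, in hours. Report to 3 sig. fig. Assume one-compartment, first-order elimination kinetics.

145 h

C₀ = Dose / Vd = 1360 / 393 = 3.461 mg/L
t = ln(C₀ / C) / k = ln(3.461 / 0.288) / 0.01710
  = ln(12.02) / 0.01710 = 2.487 / 0.01710 = 145.4 h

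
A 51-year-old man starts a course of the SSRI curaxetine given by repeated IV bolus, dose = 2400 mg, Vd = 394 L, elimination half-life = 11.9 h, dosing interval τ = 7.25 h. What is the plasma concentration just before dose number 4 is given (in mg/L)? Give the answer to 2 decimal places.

8.33 mg/L

C₀ per dose = Dose / Vd = 2400 / 394 = 6.091 mg/L
k = ln2 / t½ = 0.693147 / 11.9 = 0.05825 h⁻¹
Fraction remaining after one interval: r = e^(−kτ) = e^(−0.05825 × 7.25) = 0.6555
Before dose 4, 3 doses have been given (aged 1τ, 2τ, 3τ).
C_trough = C₀ × (r + r² + … + r^3) = C₀ × r(1−r^3)/(1−r)
        = 6.091 × 0.6555 × (1 − 0.2817) / (1 − 0.6555) = 8.325 mg/L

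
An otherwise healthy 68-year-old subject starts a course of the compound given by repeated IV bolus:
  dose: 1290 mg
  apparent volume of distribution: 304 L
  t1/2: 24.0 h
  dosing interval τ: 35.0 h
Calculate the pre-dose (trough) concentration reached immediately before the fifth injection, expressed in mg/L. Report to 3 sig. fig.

2.39 mg/L

C₀ per dose = Dose / Vd = 1290 / 304 = 4.243 mg/L
k = ln2 / t½ = 0.693147 / 24.0 = 0.02888 h⁻¹
Fraction remaining after one interval: r = e^(−kτ) = e^(−0.02888 × 35.0) = 0.3639
Before dose 5, 4 doses have been given (aged 1τ, 2τ, 3τ, 4τ).
C_trough = C₀ × (r + r² + … + r^4) = C₀ × r(1−r^4)/(1−r)
        = 4.243 × 0.3639 × (1 − 0.01754) / (1 − 0.3639) = 2.385 mg/L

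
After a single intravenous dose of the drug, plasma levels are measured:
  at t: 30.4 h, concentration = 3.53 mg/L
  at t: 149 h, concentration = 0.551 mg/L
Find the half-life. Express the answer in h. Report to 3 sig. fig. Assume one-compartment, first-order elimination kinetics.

44.3 h

k = ln(C₁/C₂) / (t₂ − t₁) = ln(3.53/0.551) / (149 − 30.4)
  = 1.857 / 118.6 = 0.01566 h⁻¹
t½ = ln2 / k = 0.693147 / 0.01566 = 44.26 h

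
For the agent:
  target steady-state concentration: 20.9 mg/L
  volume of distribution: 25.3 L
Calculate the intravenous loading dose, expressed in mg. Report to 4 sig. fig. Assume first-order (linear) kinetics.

528.8 mg

LD = Css × Vd = 20.9 × 25.3 = 528.8 mg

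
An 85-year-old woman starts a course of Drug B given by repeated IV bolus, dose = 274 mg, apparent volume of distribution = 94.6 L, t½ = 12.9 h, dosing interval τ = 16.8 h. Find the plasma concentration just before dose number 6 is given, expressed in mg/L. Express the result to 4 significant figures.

C₀ per dose = Dose / Vd = 274 / 94.6 = 2.896 mg/L
k = ln2 / t½ = 0.693147 / 12.9 = 0.05373 h⁻¹
Fraction remaining after one interval: r = e^(−kτ) = e^(−0.05373 × 16.8) = 0.4055
Before dose 6, 5 doses have been given (aged 1τ, 2τ, 3τ, 4τ, 5τ).
C_trough = C₀ × (r + r² + … + r^5) = C₀ × r(1−r^5)/(1−r)
        = 2.896 × 0.4055 × (1 − 0.01096) / (1 − 0.4055) = 1.954 mg/L

1.954 mg/L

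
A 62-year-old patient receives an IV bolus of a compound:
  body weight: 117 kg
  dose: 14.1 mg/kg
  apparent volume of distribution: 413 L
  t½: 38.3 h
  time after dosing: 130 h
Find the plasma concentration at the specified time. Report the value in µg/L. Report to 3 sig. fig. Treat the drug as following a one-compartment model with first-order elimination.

Total dose = 14.1 × 117 = 1650 mg
C₀ = Dose / Vd = 1650 / 413 = 3.995 mg/L
k = ln2 / t½ = 0.693147 / 38.3 = 0.01810 h⁻¹
C = C₀ · e^(−k·t) = 3.995 × e^(−0.01810 × 130)
  = 3.995 × 0.09508 = 0.3798 mg/L
Convert: 0.3798 mg/L × 1000 = 379.8 µg/L

380 µg/L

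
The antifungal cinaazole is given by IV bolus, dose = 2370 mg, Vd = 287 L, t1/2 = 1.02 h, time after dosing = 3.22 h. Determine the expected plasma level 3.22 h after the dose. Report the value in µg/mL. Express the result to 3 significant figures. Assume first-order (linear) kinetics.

C₀ = Dose / Vd = 2370 / 287 = 8.258 mg/L
k = ln2 / t½ = 0.693147 / 1.02 = 0.6796 h⁻¹
C = C₀ · e^(−k·t) = 8.258 × e^(−0.6796 × 3.22)
  = 8.258 × 0.1121 = 0.9257 mg/L
(0.9257 mg/L = 0.9257 µg/mL)

0.926 µg/mL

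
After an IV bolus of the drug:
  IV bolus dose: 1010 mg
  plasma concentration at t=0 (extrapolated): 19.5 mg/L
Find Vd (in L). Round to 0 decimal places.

52 L

Vd = Dose / C₀ = 1010 / 19.5 = 51.79 L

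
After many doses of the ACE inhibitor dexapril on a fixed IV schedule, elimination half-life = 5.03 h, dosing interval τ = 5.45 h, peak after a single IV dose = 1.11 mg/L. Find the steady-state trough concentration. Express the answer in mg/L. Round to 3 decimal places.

k = ln2 / t½ = 0.693147 / 5.03 = 0.1378 h⁻¹
e^(−kτ) = e^(−0.1378 × 5.45) = 0.4719
Accumulation ratio R = 1 / (1 − e^(−kτ)) = 1 / (1 − 0.4719) = 1.894
Steady-state trough = C₀ × R × e^(−kτ) = 1.11 × 1.894 × 0.4719 = 0.9921 mg/L

0.992 mg/L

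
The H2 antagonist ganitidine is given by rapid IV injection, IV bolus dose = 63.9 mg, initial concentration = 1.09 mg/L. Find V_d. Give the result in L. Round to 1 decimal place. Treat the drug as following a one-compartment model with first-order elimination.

58.6 L

Vd = Dose / C₀ = 63.90 / 1.09 = 58.62 L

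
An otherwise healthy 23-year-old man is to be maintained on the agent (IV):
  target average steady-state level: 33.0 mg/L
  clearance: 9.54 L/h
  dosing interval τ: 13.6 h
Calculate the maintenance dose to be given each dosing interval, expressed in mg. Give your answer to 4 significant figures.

At steady state, Dose/τ = Css × CL.
Dose = Css × CL × τ = 33.0 × 9.540 × 13.6 = 4282 mg

4282 mg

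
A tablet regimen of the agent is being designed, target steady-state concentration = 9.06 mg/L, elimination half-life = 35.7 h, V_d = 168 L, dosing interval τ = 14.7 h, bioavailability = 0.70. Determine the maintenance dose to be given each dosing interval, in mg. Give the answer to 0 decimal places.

k = ln2 / t½ = 0.693147 / 35.7 = 0.01942 h⁻¹
CL = k × Vd = 0.01942 × 168 = 3.263 L/h
At steady state, F × (Dose/τ) = Css × CL.
Dose = Css × CL × τ / F = 9.06 × 3.263 × 14.7 / 0.70 = 620.8 mg

621 mg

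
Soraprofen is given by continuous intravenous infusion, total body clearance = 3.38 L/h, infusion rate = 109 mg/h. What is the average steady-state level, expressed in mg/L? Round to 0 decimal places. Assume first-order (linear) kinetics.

At steady state Css = R₀ / CL = 109 / 3.380 = 32.25 mg/L

32 mg/L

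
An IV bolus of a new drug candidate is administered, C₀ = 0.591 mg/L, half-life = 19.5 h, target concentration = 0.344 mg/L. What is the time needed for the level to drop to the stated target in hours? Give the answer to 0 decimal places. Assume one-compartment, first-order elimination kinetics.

k = ln2 / t½ = 0.693147 / 19.5 = 0.03555 h⁻¹
t = ln(C₀ / C) / k = ln(0.5910 / 0.344) / 0.03555
  = ln(1.718) / 0.03555 = 0.5412 / 0.03555 = 15.22 h

15 h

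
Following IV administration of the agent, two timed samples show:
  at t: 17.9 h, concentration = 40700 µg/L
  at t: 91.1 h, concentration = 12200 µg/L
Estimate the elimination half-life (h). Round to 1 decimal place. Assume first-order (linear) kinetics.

k = ln(C₁/C₂) / (t₂ − t₁) = ln(40700/12200) / (91.1 − 17.9)
  = 1.205 / 73.20 = 0.01646 h⁻¹
t½ = ln2 / k = 0.693147 / 0.01646 = 42.11 h

42.1 h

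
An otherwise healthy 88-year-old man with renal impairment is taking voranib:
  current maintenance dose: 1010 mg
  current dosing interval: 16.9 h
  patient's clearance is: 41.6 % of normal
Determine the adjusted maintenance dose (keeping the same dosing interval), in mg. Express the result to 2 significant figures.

To keep the same average steady-state level, dosing rate must scale with clearance.
CL ratio = 41.6 / 100 = 0.4160
New dose (same interval) = 1010 × 0.4160 = 420.2 mg

420 mg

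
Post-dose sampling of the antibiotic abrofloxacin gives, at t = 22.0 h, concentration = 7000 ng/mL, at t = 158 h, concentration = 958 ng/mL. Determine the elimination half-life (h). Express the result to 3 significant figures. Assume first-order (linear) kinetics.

47.4 h

k = ln(C₁/C₂) / (t₂ − t₁) = ln(7000/958) / (158 − 22.0)
  = 1.989 / 136.0 = 0.01463 h⁻¹
t½ = ln2 / k = 0.693147 / 0.01463 = 47.38 h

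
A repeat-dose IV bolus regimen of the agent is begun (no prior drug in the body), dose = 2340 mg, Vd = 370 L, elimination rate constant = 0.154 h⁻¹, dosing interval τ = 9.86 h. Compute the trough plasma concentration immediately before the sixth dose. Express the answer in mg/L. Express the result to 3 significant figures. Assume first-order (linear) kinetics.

1.77 mg/L

C₀ per dose = Dose / Vd = 2340 / 370 = 6.324 mg/L
Fraction remaining after one interval: r = e^(−kτ) = e^(−0.1540 × 9.86) = 0.2191
Before dose 6, 5 doses have been given (aged 1τ, 2τ, 3τ, 4τ, 5τ).
C_trough = C₀ × (r + r² + … + r^5) = C₀ × r(1−r^5)/(1−r)
        = 6.324 × 0.2191 × (1 − 0.0005049) / (1 − 0.2191) = 1.773 mg/L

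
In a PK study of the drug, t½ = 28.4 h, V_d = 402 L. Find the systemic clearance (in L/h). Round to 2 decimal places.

9.81 L/h

k = ln2 / t½ = 0.693147 / 28.4 = 0.02441 h⁻¹
CL = k × Vd = 0.02441 × 402 = 9.813 L/h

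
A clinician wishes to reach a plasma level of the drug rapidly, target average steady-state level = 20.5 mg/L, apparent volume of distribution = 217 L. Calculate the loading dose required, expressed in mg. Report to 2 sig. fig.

LD = Css × Vd = 20.5 × 217 = 4449 mg

4400 mg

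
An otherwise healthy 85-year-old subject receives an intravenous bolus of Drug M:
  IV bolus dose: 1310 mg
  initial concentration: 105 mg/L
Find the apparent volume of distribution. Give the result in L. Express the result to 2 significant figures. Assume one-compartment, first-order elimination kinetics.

12 L

Vd = Dose / C₀ = 1310 / 105 = 12.48 L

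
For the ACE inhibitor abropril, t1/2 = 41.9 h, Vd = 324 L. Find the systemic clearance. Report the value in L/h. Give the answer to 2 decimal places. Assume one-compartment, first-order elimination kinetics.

5.36 L/h

k = ln2 / t½ = 0.693147 / 41.9 = 0.01654 h⁻¹
CL = k × Vd = 0.01654 × 324 = 5.359 L/h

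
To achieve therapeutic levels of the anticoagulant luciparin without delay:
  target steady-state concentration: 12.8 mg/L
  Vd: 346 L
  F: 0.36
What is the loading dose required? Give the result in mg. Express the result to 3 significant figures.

LD = Css × Vd / F = 12.8 × 346 / 0.36 = 12300 mg

12300 mg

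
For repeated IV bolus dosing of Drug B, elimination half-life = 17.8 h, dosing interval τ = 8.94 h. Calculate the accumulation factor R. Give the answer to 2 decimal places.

k = ln2 / t½ = 0.693147 / 17.8 = 0.03894 h⁻¹
e^(−kτ) = e^(−0.03894 × 8.94) = 0.7060
Accumulation ratio R = 1 / (1 − e^(−kτ)) = 1 / (1 − 0.7060) = 3.401

3.40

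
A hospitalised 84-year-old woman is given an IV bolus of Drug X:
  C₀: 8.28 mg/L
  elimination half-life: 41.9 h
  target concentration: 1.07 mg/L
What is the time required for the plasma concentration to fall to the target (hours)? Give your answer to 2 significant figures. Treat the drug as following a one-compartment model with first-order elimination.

k = ln2 / t½ = 0.693147 / 41.9 = 0.01654 h⁻¹
t = ln(C₀ / C) / k = ln(8.280 / 1.07) / 0.01654
  = ln(7.738) / 0.01654 = 2.046 / 0.01654 = 123.7 h

120 h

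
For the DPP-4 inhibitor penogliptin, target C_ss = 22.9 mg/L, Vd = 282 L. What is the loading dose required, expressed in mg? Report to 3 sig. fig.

LD = Css × Vd = 22.9 × 282 = 6458 mg

6460 mg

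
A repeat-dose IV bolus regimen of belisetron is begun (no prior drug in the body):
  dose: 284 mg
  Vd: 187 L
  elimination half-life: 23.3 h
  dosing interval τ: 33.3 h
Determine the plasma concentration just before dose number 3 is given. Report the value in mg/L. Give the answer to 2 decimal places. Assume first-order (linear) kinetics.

0.77 mg/L

C₀ per dose = Dose / Vd = 284 / 187 = 1.519 mg/L
k = ln2 / t½ = 0.693147 / 23.3 = 0.02975 h⁻¹
Fraction remaining after one interval: r = e^(−kτ) = e^(−0.02975 × 33.3) = 0.3713
Before dose 3, 2 doses have been given (aged 1τ, 2τ).
C_trough = C₀ × (r + r²) = 1.519 × (0.3713 + 0.1379) = 0.7735 mg/L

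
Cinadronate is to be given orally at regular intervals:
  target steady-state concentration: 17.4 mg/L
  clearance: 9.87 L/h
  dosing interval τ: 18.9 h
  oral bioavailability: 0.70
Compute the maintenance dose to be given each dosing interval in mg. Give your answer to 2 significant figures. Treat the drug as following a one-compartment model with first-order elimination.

4600 mg

At steady state, F × (Dose/τ) = Css × CL.
Dose = Css × CL × τ / F = 17.4 × 9.870 × 18.9 / 0.70 = 4637 mg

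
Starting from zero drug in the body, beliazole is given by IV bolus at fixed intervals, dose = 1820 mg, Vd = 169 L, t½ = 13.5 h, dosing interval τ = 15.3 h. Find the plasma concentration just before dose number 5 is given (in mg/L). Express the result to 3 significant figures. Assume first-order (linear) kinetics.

C₀ per dose = Dose / Vd = 1820 / 169 = 10.77 mg/L
k = ln2 / t½ = 0.693147 / 13.5 = 0.05134 h⁻¹
Fraction remaining after one interval: r = e^(−kτ) = e^(−0.05134 × 15.3) = 0.4559
Before dose 5, 4 doses have been given (aged 1τ, 2τ, 3τ, 4τ).
C_trough = C₀ × (r + r² + … + r^4) = C₀ × r(1−r^4)/(1−r)
        = 10.77 × 0.4559 × (1 − 0.04320) / (1 − 0.4559) = 8.634 mg/L

8.63 mg/L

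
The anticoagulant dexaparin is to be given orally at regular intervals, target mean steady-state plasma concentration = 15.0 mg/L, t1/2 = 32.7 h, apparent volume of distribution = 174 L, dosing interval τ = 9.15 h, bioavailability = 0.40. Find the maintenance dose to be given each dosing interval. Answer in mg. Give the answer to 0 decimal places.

1266 mg

k = ln2 / t½ = 0.693147 / 32.7 = 0.02120 h⁻¹
CL = k × Vd = 0.02120 × 174 = 3.689 L/h
At steady state, F × (Dose/τ) = Css × CL.
Dose = Css × CL × τ / F = 15.0 × 3.689 × 9.15 / 0.40 = 1266 mg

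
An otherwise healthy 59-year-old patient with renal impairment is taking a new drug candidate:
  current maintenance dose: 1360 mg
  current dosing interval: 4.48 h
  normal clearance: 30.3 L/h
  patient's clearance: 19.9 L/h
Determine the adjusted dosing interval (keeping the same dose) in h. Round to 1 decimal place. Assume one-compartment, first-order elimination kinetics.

To keep the same average steady-state level, dosing rate must scale with clearance.
CL ratio = 19.9 / 30.3 = 0.6568
New interval (same dose) = 4.48 / 0.6568 = 6.821 h

6.8 h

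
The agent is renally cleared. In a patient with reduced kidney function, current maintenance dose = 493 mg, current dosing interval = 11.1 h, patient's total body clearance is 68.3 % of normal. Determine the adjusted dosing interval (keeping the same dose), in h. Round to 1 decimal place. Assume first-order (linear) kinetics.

To keep the same average steady-state level, dosing rate must scale with clearance.
CL ratio = 68.3 / 100 = 0.6830
New interval (same dose) = 11.1 / 0.6830 = 16.25 h

16.3 h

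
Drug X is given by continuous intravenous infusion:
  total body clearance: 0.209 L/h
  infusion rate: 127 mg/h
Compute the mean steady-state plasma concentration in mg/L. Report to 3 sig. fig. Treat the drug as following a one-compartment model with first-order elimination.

608 mg/L

At steady state Css = R₀ / CL = 127 / 0.2090 = 607.7 mg/L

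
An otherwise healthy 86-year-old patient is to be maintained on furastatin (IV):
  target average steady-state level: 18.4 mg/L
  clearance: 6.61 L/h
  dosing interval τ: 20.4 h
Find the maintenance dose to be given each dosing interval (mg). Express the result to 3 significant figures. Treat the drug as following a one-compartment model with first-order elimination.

At steady state, Dose/τ = Css × CL.
Dose = Css × CL × τ = 18.4 × 6.610 × 20.4 = 2481 mg

2480 mg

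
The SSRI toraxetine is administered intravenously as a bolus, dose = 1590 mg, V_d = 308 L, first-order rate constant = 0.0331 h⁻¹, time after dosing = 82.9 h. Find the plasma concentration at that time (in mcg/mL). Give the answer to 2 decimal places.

0.33 mcg/mL

C₀ = Dose / Vd = 1590 / 308 = 5.162 mg/L
C = C₀ · e^(−k·t) = 5.162 × e^(−0.03310 × 82.9)
  = 5.162 × 0.06431 = 0.3320 mg/L
(0.3320 mg/L = 0.3320 mcg/mL)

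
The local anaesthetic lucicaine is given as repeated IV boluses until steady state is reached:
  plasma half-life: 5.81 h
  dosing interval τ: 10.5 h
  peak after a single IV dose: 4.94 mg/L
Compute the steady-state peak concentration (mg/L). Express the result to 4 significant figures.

k = ln2 / t½ = 0.693147 / 5.81 = 0.1193 h⁻¹
e^(−kτ) = e^(−0.1193 × 10.5) = 0.2857
Accumulation ratio R = 1 / (1 − e^(−kτ)) = 1 / (1 − 0.2857) = 1.400
Steady-state peak = C₀ × R = 4.94 × 1.400 = 6.916 mg/L

6.916 mg/L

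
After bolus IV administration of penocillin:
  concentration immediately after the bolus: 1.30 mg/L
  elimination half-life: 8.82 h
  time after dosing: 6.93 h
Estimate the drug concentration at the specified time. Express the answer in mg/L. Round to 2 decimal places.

k = ln2 / t½ = 0.693147 / 8.82 = 0.07859 h⁻¹
C = C₀ · e^(−k·t) = 1.300 × e^(−0.07859 × 6.93)
  = 1.300 × 0.5801 = 0.7541 mg/L

0.75 mg/L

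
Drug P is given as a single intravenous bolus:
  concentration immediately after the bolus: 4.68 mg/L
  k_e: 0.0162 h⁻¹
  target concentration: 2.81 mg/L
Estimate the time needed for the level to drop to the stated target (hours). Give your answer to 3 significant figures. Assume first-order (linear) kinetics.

t = ln(C₀ / C) / k = ln(4.680 / 2.81) / 0.01620
  = ln(1.665) / 0.01620 = 0.5098 / 0.01620 = 31.47 h

31.5 h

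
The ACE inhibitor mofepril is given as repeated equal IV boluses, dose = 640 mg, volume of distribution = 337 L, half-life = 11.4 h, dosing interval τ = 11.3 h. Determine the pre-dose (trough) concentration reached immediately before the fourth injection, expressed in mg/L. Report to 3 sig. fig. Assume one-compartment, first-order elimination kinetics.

C₀ per dose = Dose / Vd = 640 / 337 = 1.899 mg/L
k = ln2 / t½ = 0.693147 / 11.4 = 0.06080 h⁻¹
Fraction remaining after one interval: r = e^(−kτ) = e^(−0.06080 × 11.3) = 0.5031
Before dose 4, 3 doses have been given (aged 1τ, 2τ, 3τ).
C_trough = C₀ × (r + r² + … + r^3) = C₀ × r(1−r^3)/(1−r)
        = 1.899 × 0.5031 × (1 − 0.1273) / (1 − 0.5031) = 1.678 mg/L

1.68 mg/L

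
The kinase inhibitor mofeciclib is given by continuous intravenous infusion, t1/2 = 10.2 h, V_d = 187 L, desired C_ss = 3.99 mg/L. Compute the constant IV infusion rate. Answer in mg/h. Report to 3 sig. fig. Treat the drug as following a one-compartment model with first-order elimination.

50.7 mg/h

k = ln2 / t½ = 0.693147 / 10.2 = 0.06796 h⁻¹
CL = k × Vd = 0.06796 × 187 = 12.71 L/h
At steady state, infusion rate R₀ = Css × CL = 3.99 × 12.71 = 50.71 mg/h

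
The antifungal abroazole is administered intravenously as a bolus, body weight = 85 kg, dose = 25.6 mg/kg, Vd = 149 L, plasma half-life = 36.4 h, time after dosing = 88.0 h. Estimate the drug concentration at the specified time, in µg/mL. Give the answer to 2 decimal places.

2.73 µg/mL

Total dose = 25.6 × 85 = 2176 mg
C₀ = Dose / Vd = 2176 / 149 = 14.60 mg/L
k = ln2 / t½ = 0.693147 / 36.4 = 0.01904 h⁻¹
C = C₀ · e^(−k·t) = 14.60 × e^(−0.01904 × 88.0)
  = 14.60 × 0.1872 = 2.733 mg/L
(2.733 mg/L = 2.733 µg/mL)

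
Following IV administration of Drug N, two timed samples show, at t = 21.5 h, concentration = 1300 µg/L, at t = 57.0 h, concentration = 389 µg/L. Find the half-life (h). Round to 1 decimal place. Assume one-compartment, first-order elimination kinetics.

20.4 h

k = ln(C₁/C₂) / (t₂ − t₁) = ln(1300/389) / (57.0 − 21.5)
  = 1.207 / 35.50 = 0.03400 h⁻¹
t½ = ln2 / k = 0.693147 / 0.03400 = 20.39 h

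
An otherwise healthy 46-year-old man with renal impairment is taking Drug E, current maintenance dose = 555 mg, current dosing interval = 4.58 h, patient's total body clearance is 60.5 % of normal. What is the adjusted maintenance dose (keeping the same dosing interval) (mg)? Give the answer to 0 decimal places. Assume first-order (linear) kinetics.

336 mg

To keep the same average steady-state level, dosing rate must scale with clearance.
CL ratio = 60.5 / 100 = 0.6050
New dose (same interval) = 555 × 0.6050 = 335.8 mg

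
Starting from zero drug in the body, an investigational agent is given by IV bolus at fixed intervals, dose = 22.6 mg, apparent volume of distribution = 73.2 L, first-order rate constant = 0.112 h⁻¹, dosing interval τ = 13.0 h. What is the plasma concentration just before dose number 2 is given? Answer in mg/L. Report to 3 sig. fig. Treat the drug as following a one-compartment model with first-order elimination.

C₀ per dose = Dose / Vd = 22.6 / 73.2 = 0.3087 mg/L
Fraction remaining after one interval: r = e^(−kτ) = e^(−0.1120 × 13.0) = 0.2332
Before dose 2, 1 dose has been given (aged 1τ).
C_trough = C₀ × r = 0.3087 × 0.2332 = 0.07199 mg/L

0.0720 mg/L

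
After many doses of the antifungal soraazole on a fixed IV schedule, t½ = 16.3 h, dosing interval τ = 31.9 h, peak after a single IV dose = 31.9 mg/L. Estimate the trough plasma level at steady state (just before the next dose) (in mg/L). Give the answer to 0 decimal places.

11 mg/L

k = ln2 / t½ = 0.693147 / 16.3 = 0.04252 h⁻¹
e^(−kτ) = e^(−0.04252 × 31.9) = 0.2576
Accumulation ratio R = 1 / (1 − e^(−kτ)) = 1 / (1 − 0.2576) = 1.347
Steady-state trough = C₀ × R × e^(−kτ) = 31.9 × 1.347 × 0.2576 = 11.07 mg/L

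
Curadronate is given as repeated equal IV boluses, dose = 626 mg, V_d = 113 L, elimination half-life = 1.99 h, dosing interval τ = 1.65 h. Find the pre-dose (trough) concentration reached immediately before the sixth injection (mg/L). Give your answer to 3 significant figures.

C₀ per dose = Dose / Vd = 626 / 113 = 5.540 mg/L
k = ln2 / t½ = 0.693147 / 1.99 = 0.3483 h⁻¹
Fraction remaining after one interval: r = e^(−kτ) = e^(−0.3483 × 1.65) = 0.5629
Before dose 6, 5 doses have been given (aged 1τ, 2τ, 3τ, 4τ, 5τ).
C_trough = C₀ × (r + r² + … + r^5) = C₀ × r(1−r^5)/(1−r)
        = 5.540 × 0.5629 × (1 − 0.05651) / (1 − 0.5629) = 6.731 mg/L

6.73 mg/L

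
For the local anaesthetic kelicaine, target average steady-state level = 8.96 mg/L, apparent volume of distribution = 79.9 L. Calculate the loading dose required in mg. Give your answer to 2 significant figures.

720 mg

LD = Css × Vd = 8.96 × 79.9 = 715.9 mg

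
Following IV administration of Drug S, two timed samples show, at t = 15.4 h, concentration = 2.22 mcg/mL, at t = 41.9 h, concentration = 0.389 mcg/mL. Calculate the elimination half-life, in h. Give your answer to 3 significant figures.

k = ln(C₁/C₂) / (t₂ − t₁) = ln(2.22/0.389) / (41.9 − 15.4)
  = 1.742 / 26.50 = 0.06574 h⁻¹
t½ = ln2 / k = 0.693147 / 0.06574 = 10.54 h

10.5 h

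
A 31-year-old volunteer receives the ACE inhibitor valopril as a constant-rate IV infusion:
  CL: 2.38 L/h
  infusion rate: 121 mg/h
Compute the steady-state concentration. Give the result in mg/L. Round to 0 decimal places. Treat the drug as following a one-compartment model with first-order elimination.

At steady state Css = R₀ / CL = 121 / 2.380 = 50.84 mg/L

51 mg/L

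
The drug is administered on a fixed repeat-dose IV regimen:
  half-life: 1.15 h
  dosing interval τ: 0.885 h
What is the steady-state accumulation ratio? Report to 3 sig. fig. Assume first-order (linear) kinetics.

2.42

k = ln2 / t½ = 0.693147 / 1.15 = 0.6027 h⁻¹
e^(−kτ) = e^(−0.6027 × 0.885) = 0.5866
Accumulation ratio R = 1 / (1 − e^(−kτ)) = 1 / (1 − 0.5866) = 2.419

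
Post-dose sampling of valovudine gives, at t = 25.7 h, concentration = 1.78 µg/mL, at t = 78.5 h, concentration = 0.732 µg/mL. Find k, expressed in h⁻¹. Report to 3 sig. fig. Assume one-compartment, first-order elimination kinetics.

k = ln(C₁/C₂) / (t₂ − t₁) = ln(1.78/0.732) / (78.5 − 25.7)
  = 0.8886 / 52.80 = 0.01683 h⁻¹

0.0168 h⁻¹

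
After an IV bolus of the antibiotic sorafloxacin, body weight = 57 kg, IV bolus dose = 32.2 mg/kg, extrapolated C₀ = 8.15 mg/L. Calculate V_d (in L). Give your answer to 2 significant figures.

Dose = 32.2 × 57 = 1835 mg
Vd = Dose / C₀ = 1835 / 8.15 = 225.2 L

230 L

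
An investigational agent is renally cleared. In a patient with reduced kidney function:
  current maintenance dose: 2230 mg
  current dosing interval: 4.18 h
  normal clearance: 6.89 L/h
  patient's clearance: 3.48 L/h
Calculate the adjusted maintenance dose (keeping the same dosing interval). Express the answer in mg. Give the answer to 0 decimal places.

To keep the same average steady-state level, dosing rate must scale with clearance.
CL ratio = 3.48 / 6.89 = 0.5051
New dose (same interval) = 2230 × 0.5051 = 1126 mg

1126 mg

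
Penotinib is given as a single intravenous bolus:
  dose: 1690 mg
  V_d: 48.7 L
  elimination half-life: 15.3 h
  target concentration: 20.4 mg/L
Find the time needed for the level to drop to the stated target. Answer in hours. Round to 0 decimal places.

12 h

C₀ = Dose / Vd = 1690 / 48.7 = 34.70 mg/L
k = ln2 / t½ = 0.693147 / 15.3 = 0.04530 h⁻¹
t = ln(C₀ / C) / k = ln(34.70 / 20.4) / 0.04530
  = ln(1.701) / 0.04530 = 0.5312 / 0.04530 = 11.73 h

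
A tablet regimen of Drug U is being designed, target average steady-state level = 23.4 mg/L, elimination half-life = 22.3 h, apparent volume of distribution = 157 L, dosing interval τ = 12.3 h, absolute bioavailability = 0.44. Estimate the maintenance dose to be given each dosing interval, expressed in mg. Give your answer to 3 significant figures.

k = ln2 / t½ = 0.693147 / 22.3 = 0.03108 h⁻¹
CL = k × Vd = 0.03108 × 157 = 4.880 L/h
At steady state, F × (Dose/τ) = Css × CL.
Dose = Css × CL × τ / F = 23.4 × 4.880 × 12.3 / 0.44 = 3192 mg

3190 mg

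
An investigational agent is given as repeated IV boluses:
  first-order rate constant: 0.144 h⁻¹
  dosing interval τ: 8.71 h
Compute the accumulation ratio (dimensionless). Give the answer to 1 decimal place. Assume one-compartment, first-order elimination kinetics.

e^(−kτ) = e^(−0.1440 × 8.71) = 0.2853
Accumulation ratio R = 1 / (1 − e^(−kτ)) = 1 / (1 − 0.2853) = 1.399

1.4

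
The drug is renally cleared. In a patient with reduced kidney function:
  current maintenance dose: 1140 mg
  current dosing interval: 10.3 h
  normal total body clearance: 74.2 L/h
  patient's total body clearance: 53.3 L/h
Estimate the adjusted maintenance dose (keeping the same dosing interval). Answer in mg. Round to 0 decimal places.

To keep the same average steady-state level, dosing rate must scale with clearance.
CL ratio = 53.3 / 74.2 = 0.7183
New dose (same interval) = 1140 × 0.7183 = 818.9 mg

819 mg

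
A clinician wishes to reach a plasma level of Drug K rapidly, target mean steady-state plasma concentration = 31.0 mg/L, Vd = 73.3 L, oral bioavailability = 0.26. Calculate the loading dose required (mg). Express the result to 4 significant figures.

LD = Css × Vd / F = 31.0 × 73.3 / 0.26 = 8740 mg

8740 mg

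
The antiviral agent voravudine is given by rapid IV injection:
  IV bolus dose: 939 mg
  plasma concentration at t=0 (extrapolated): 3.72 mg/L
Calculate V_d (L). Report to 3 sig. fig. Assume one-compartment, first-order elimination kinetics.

Vd = Dose / C₀ = 939.0 / 3.72 = 252.4 L

252 L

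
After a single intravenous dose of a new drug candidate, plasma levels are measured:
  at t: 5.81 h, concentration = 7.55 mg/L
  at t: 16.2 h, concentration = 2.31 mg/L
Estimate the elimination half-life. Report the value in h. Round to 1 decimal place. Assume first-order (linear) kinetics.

k = ln(C₁/C₂) / (t₂ − t₁) = ln(7.55/2.31) / (16.2 − 5.81)
  = 1.184 / 10.39 = 0.1140 h⁻¹
t½ = ln2 / k = 0.693147 / 0.1140 = 6.080 h

6.1 h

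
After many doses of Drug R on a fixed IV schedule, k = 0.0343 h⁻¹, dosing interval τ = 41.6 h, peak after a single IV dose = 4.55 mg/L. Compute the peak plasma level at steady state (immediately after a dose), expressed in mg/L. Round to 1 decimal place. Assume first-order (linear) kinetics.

6.0 mg/L

e^(−kτ) = e^(−0.03430 × 41.6) = 0.2401
Accumulation ratio R = 1 / (1 − e^(−kτ)) = 1 / (1 − 0.2401) = 1.316
Steady-state peak = C₀ × R = 4.55 × 1.316 = 5.988 mg/L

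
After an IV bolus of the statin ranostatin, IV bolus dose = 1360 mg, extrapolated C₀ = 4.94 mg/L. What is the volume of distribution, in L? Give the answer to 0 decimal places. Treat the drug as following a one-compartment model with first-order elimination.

Vd = Dose / C₀ = 1360 / 4.94 = 275.3 L

275 L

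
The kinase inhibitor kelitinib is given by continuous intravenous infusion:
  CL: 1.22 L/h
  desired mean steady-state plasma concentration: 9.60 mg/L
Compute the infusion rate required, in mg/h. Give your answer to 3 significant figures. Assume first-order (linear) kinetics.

11.7 mg/h

At steady state, infusion rate R₀ = Css × CL = 9.60 × 1.220 = 11.71 mg/h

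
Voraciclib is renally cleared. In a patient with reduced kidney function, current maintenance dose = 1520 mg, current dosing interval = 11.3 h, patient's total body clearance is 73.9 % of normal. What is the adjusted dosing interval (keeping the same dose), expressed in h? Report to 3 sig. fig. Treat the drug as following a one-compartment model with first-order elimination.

15.3 h

To keep the same average steady-state level, dosing rate must scale with clearance.
CL ratio = 73.9 / 100 = 0.7390
New interval (same dose) = 11.3 / 0.7390 = 15.29 h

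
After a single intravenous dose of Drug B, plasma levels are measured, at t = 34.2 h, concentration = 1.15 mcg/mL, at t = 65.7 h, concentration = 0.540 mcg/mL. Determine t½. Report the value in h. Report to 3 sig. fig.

28.9 h

k = ln(C₁/C₂) / (t₂ − t₁) = ln(1.15/0.540) / (65.7 − 34.2)
  = 0.7559 / 31.50 = 0.02400 h⁻¹
t½ = ln2 / k = 0.693147 / 0.02400 = 28.88 h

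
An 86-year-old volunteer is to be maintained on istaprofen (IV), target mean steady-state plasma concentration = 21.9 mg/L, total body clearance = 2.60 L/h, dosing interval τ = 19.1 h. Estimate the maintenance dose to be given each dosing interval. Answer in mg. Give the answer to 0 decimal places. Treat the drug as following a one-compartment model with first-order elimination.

At steady state, Dose/τ = Css × CL.
Dose = Css × CL × τ = 21.9 × 2.600 × 19.1 = 1088 mg

1088 mg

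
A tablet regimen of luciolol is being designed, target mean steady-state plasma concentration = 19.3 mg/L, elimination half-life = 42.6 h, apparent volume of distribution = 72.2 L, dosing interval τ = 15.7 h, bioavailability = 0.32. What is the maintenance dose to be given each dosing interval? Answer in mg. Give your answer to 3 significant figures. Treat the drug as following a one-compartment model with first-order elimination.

k = ln2 / t½ = 0.693147 / 42.6 = 0.01627 h⁻¹
CL = k × Vd = 0.01627 × 72.2 = 1.175 L/h
At steady state, F × (Dose/τ) = Css × CL.
Dose = Css × CL × τ / F = 19.3 × 1.175 × 15.7 / 0.32 = 1113 mg

1110 mg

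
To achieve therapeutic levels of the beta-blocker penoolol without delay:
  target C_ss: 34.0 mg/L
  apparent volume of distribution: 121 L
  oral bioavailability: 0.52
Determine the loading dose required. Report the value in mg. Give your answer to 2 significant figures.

7900 mg

LD = Css × Vd / F = 34.0 × 121 / 0.52 = 7912 mg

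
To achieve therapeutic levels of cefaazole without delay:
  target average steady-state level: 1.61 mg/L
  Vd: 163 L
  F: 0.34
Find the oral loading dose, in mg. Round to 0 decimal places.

772 mg

LD = Css × Vd / F = 1.61 × 163 / 0.34 = 771.9 mg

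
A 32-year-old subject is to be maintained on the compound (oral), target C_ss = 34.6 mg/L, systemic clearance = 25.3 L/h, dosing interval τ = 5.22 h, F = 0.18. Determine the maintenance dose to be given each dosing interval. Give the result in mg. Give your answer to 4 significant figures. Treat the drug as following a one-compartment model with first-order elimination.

25390 mg

At steady state, F × (Dose/τ) = Css × CL.
Dose = Css × CL × τ / F = 34.6 × 25.30 × 5.22 / 0.18 = 25390 mg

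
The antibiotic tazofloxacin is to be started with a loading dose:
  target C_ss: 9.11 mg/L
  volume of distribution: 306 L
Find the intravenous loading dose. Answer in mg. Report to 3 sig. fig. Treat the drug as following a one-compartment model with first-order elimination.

LD = Css × Vd = 9.11 × 306 = 2788 mg

2790 mg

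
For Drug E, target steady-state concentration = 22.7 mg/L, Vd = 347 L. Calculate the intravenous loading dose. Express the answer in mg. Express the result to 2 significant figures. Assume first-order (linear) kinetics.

LD = Css × Vd = 22.7 × 347 = 7877 mg

7900 mg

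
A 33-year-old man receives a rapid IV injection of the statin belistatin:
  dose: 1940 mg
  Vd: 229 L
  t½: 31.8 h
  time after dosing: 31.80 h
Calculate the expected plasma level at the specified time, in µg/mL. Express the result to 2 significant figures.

4.2 µg/mL

C₀ = Dose / Vd = 1940 / 229 = 8.472 mg/L
k = ln2 / t½ = 0.693147 / 31.8 = 0.02180 h⁻¹
t / t½ = 31.80 / 31.8 = 1 half-lives
C = C₀ × (1/2)^1 = 8.472 × 0.5000 = 4.236 mg/L
(4.236 mg/L = 4.236 µg/mL)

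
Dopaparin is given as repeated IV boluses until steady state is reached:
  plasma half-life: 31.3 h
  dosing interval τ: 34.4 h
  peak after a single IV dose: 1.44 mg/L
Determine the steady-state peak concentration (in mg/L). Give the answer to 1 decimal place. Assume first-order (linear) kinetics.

2.7 mg/L

k = ln2 / t½ = 0.693147 / 31.3 = 0.02215 h⁻¹
e^(−kτ) = e^(−0.02215 × 34.4) = 0.4668
Accumulation ratio R = 1 / (1 − e^(−kτ)) = 1 / (1 − 0.4668) = 1.875
Steady-state peak = C₀ × R = 1.44 × 1.875 = 2.700 mg/L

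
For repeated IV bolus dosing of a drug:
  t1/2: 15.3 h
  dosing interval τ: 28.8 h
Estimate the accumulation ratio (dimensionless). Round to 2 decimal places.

k = ln2 / t½ = 0.693147 / 15.3 = 0.04530 h⁻¹
e^(−kτ) = e^(−0.04530 × 28.8) = 0.2713
Accumulation ratio R = 1 / (1 − e^(−kτ)) = 1 / (1 − 0.2713) = 1.372

1.37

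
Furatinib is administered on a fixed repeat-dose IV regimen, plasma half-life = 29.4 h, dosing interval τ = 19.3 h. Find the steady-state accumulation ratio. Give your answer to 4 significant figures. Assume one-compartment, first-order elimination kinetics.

k = ln2 / t½ = 0.693147 / 29.4 = 0.02358 h⁻¹
e^(−kτ) = e^(−0.02358 × 19.3) = 0.6344
Accumulation ratio R = 1 / (1 − e^(−kτ)) = 1 / (1 − 0.6344) = 2.735

2.735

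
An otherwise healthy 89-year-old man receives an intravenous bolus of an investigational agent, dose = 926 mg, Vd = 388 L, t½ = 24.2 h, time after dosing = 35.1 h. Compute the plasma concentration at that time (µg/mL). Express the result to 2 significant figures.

0.87 µg/mL

C₀ = Dose / Vd = 926.0 / 388 = 2.387 mg/L
k = ln2 / t½ = 0.693147 / 24.2 = 0.02864 h⁻¹
C = C₀ · e^(−k·t) = 2.387 × e^(−0.02864 × 35.1)
  = 2.387 × 0.3659 = 0.8734 mg/L
(0.8734 mg/L = 0.8734 µg/mL)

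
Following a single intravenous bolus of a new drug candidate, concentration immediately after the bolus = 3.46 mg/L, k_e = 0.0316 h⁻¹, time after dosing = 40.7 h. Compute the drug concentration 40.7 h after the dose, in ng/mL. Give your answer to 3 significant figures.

C = C₀ · e^(−k·t) = 3.460 × e^(−0.03160 × 40.7)
  = 3.460 × 0.2763 = 0.9560 mg/L
Convert: 0.9560 mg/L × 1000 = 956.0 ng/mL

956 ng/mL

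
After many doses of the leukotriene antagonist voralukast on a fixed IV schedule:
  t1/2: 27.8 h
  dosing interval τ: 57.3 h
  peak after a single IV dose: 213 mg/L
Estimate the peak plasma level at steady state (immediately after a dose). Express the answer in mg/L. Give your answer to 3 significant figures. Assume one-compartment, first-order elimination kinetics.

k = ln2 / t½ = 0.693147 / 27.8 = 0.02493 h⁻¹
e^(−kτ) = e^(−0.02493 × 57.3) = 0.2397
Accumulation ratio R = 1 / (1 − e^(−kτ)) = 1 / (1 − 0.2397) = 1.315
Steady-state peak = C₀ × R = 213 × 1.315 = 280.1 mg/L

280 mg/L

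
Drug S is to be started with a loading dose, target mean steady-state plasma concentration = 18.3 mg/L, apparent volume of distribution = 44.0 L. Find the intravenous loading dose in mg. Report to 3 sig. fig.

LD = Css × Vd = 18.3 × 44.0 = 805.2 mg

805 mg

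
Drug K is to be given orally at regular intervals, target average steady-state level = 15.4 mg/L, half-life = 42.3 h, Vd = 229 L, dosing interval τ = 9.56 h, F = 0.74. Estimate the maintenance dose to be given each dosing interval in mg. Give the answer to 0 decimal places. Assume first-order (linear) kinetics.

747 mg

k = ln2 / t½ = 0.693147 / 42.3 = 0.01639 h⁻¹
CL = k × Vd = 0.01639 × 229 = 3.753 L/h
At steady state, F × (Dose/τ) = Css × CL.
Dose = Css × CL × τ / F = 15.4 × 3.753 × 9.56 / 0.74 = 746.7 mg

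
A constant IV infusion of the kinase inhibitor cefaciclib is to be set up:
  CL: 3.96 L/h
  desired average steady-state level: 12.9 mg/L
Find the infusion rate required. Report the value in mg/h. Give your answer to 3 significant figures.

At steady state, infusion rate R₀ = Css × CL = 12.9 × 3.960 = 51.08 mg/h

51.1 mg/h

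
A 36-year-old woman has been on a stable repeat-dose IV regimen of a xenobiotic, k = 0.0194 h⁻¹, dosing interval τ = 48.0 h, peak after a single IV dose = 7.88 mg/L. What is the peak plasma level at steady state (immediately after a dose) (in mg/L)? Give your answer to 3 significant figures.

e^(−kτ) = e^(−0.01940 × 48.0) = 0.3941
Accumulation ratio R = 1 / (1 − e^(−kτ)) = 1 / (1 − 0.3941) = 1.650
Steady-state peak = C₀ × R = 7.88 × 1.650 = 13.00 mg/L

13.0 mg/L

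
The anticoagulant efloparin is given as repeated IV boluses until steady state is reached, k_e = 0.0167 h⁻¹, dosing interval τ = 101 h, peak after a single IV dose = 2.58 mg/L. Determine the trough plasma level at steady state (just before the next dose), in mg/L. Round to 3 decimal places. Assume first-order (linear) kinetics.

0.586 mg/L

e^(−kτ) = e^(−0.01670 × 101) = 0.1851
Accumulation ratio R = 1 / (1 − e^(−kτ)) = 1 / (1 − 0.1851) = 1.227
Steady-state trough = C₀ × R × e^(−kτ) = 2.58 × 1.227 × 0.1851 = 0.5860 mg/L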